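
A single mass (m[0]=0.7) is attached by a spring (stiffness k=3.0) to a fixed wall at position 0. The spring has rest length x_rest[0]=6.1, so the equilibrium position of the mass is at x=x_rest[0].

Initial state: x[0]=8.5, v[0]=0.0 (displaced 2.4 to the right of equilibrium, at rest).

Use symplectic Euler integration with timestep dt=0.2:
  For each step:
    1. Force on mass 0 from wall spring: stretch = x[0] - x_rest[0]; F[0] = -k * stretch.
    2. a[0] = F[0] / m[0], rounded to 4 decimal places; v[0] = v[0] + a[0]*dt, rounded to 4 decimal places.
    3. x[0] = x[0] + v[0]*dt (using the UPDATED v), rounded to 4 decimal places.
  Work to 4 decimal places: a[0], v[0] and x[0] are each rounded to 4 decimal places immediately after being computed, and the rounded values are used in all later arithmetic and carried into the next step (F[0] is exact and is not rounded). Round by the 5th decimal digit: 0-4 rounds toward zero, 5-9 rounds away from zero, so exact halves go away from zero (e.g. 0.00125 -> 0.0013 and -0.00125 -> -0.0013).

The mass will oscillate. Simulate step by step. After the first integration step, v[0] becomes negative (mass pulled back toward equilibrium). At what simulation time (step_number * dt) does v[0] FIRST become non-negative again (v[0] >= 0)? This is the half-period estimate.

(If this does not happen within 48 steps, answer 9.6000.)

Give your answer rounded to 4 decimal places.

Step 0: x=[8.5000] v=[0.0000]
Step 1: x=[8.0886] v=[-2.0571]
Step 2: x=[7.3363] v=[-3.7616]
Step 3: x=[6.3720] v=[-4.8213]
Step 4: x=[5.3611] v=[-5.0544]
Step 5: x=[4.4769] v=[-4.4211]
Step 6: x=[3.8709] v=[-3.0299]
Step 7: x=[3.6471] v=[-1.1192]
Step 8: x=[3.8438] v=[0.9833]
First v>=0 after going negative at step 8, time=1.6000

Answer: 1.6000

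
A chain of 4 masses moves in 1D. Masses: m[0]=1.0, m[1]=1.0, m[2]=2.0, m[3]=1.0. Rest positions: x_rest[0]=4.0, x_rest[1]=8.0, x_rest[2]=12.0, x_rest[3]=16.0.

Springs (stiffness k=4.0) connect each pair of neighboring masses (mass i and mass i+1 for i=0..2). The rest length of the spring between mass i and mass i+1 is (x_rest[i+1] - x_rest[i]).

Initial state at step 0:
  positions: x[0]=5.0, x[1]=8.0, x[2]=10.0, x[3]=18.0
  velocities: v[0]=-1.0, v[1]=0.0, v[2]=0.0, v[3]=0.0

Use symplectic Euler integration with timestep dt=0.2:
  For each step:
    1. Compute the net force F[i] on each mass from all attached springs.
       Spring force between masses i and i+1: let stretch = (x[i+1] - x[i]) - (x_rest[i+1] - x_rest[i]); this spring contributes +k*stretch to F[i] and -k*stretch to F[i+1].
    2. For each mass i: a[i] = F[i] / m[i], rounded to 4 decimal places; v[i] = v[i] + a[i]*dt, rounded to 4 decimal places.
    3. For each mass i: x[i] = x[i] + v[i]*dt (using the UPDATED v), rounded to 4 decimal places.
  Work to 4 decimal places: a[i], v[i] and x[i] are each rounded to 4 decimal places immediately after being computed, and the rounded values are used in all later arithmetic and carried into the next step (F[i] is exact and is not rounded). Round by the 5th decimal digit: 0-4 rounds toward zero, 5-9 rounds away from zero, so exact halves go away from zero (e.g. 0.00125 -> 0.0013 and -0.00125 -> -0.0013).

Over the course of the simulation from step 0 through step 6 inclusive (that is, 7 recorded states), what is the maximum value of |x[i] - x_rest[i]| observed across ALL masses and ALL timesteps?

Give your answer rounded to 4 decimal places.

Answer: 2.6309

Derivation:
Step 0: x=[5.0000 8.0000 10.0000 18.0000] v=[-1.0000 0.0000 0.0000 0.0000]
Step 1: x=[4.6400 7.8400 10.4800 17.3600] v=[-1.8000 -0.8000 2.4000 -3.2000]
Step 2: x=[4.1520 7.5904 11.2992 16.2592] v=[-2.4400 -1.2480 4.0960 -5.5040]
Step 3: x=[3.5741 7.3841 12.2185 15.0048] v=[-2.8893 -1.0317 4.5965 -6.2720]
Step 4: x=[2.9658 7.3417 12.9740 13.9446] v=[-3.0413 -0.2122 3.7773 -5.3010]
Step 5: x=[2.4177 7.5003 13.3565 13.3691] v=[-2.7406 0.7929 1.9126 -2.8775]
Step 6: x=[2.0428 7.7827 13.2715 13.4316] v=[-1.8745 1.4118 -0.4248 0.3124]
Max displacement = 2.6309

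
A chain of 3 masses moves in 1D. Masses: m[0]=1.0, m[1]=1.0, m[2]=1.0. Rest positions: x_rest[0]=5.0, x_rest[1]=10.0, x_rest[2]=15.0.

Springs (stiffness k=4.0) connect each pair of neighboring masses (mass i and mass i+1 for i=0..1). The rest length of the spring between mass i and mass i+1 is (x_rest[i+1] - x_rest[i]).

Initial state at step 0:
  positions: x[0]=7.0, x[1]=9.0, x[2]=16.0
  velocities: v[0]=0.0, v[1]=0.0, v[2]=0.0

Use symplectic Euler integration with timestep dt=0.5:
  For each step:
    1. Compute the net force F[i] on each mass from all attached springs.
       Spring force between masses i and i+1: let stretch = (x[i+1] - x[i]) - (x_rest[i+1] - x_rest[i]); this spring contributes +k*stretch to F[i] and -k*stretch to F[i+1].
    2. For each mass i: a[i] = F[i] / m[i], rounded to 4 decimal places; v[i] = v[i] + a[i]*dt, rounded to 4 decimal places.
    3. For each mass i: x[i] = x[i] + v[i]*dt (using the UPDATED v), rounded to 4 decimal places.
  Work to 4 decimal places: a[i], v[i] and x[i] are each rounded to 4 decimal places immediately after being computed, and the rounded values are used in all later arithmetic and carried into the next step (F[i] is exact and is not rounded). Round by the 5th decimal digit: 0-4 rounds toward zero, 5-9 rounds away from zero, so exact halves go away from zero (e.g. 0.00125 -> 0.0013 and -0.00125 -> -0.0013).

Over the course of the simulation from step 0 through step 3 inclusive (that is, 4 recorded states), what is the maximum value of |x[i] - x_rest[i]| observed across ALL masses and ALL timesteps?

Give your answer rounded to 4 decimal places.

Step 0: x=[7.0000 9.0000 16.0000] v=[0.0000 0.0000 0.0000]
Step 1: x=[4.0000 14.0000 14.0000] v=[-6.0000 10.0000 -4.0000]
Step 2: x=[6.0000 9.0000 17.0000] v=[4.0000 -10.0000 6.0000]
Step 3: x=[6.0000 9.0000 17.0000] v=[0.0000 0.0000 0.0000]
Max displacement = 4.0000

Answer: 4.0000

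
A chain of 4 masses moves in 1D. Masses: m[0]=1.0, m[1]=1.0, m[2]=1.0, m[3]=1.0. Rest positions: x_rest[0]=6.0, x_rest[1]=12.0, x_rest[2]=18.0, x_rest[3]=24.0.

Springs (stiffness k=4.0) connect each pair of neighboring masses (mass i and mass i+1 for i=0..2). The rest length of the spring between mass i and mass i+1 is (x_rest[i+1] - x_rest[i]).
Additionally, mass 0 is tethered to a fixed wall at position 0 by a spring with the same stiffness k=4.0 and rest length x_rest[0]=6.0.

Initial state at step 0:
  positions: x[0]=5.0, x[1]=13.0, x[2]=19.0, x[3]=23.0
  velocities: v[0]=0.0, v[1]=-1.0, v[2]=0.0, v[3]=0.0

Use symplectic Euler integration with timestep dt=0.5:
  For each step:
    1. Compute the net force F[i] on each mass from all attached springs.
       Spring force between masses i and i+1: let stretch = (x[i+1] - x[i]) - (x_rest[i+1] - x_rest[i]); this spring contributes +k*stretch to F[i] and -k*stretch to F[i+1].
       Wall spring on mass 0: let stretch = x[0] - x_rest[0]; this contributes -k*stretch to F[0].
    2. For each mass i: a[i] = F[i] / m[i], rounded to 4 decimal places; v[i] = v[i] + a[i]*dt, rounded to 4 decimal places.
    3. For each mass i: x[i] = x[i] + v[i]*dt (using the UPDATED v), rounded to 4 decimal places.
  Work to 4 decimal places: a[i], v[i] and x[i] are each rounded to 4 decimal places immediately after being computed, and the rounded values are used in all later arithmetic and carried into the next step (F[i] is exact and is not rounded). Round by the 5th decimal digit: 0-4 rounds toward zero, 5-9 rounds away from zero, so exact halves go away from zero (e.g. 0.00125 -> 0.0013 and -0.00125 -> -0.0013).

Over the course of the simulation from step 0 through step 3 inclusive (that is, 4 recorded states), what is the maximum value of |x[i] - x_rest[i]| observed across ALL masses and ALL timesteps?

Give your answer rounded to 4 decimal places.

Answer: 2.0000

Derivation:
Step 0: x=[5.0000 13.0000 19.0000 23.0000] v=[0.0000 -1.0000 0.0000 0.0000]
Step 1: x=[8.0000 10.5000 17.0000 25.0000] v=[6.0000 -5.0000 -4.0000 4.0000]
Step 2: x=[5.5000 12.0000 16.5000 25.0000] v=[-5.0000 3.0000 -1.0000 0.0000]
Step 3: x=[4.0000 11.5000 20.0000 22.5000] v=[-3.0000 -1.0000 7.0000 -5.0000]
Max displacement = 2.0000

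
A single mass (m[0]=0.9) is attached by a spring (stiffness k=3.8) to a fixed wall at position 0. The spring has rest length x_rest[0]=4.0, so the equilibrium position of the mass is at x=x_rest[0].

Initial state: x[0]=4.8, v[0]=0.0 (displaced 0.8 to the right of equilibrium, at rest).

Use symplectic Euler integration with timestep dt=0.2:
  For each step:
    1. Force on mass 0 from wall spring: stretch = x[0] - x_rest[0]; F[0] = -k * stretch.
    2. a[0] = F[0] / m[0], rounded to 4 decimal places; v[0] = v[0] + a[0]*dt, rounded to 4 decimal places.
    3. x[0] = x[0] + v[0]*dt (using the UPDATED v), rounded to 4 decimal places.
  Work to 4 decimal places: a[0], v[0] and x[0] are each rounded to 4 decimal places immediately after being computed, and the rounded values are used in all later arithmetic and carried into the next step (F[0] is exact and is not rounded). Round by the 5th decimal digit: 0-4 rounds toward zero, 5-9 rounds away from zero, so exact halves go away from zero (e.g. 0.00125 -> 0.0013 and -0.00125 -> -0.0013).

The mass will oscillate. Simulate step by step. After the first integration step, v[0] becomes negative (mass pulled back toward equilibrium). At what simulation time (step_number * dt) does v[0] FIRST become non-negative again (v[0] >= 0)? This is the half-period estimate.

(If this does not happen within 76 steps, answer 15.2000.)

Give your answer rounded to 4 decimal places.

Step 0: x=[4.8000] v=[0.0000]
Step 1: x=[4.6649] v=[-0.6756]
Step 2: x=[4.4175] v=[-1.2371]
Step 3: x=[4.0996] v=[-1.5897]
Step 4: x=[3.7648] v=[-1.6738]
Step 5: x=[3.4698] v=[-1.4752]
Step 6: x=[3.2643] v=[-1.0275]
Step 7: x=[3.1831] v=[-0.4062]
Step 8: x=[3.2398] v=[0.2836]
First v>=0 after going negative at step 8, time=1.6000

Answer: 1.6000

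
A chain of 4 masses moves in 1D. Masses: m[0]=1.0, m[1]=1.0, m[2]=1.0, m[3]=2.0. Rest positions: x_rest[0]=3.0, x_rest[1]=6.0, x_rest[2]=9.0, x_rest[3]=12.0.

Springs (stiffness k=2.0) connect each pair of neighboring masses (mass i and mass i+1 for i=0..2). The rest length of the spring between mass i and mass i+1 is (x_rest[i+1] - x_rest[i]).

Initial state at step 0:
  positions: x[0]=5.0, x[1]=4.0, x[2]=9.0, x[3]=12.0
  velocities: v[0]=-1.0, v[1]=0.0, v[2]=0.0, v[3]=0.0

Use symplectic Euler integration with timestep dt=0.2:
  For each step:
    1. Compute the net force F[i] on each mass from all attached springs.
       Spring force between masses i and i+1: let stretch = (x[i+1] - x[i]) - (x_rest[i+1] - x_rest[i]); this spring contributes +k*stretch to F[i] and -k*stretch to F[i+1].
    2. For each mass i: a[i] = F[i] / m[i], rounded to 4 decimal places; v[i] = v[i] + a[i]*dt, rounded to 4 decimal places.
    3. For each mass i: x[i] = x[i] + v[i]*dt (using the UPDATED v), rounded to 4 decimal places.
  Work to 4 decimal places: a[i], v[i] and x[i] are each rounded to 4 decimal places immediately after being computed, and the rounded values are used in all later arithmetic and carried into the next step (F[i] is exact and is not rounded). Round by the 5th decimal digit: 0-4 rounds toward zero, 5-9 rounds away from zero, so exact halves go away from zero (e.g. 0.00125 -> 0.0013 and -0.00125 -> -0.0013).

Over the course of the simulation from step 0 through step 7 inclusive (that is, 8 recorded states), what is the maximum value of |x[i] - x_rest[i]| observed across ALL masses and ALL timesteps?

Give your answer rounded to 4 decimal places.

Step 0: x=[5.0000 4.0000 9.0000 12.0000] v=[-1.0000 0.0000 0.0000 0.0000]
Step 1: x=[4.4800 4.4800 8.8400 12.0000] v=[-2.6000 2.4000 -0.8000 0.0000]
Step 2: x=[3.7200 5.3088 8.5840 11.9936] v=[-3.8000 4.1440 -1.2800 -0.0320]
Step 3: x=[2.8471 6.2725 8.3388 11.9708] v=[-4.3645 4.8186 -1.2262 -0.1139]
Step 4: x=[2.0082 7.1275 8.2188 11.9227] v=[-4.1943 4.2750 -0.5999 -0.2403]
Step 5: x=[1.3389 7.6603 8.3078 11.8465] v=[-3.3466 2.6638 0.4451 -0.3811]
Step 6: x=[0.9353 7.7391 8.6281 11.7487] v=[-2.0180 0.3942 1.6016 -0.4888]
Step 7: x=[0.8360 7.3448 9.1269 11.6461] v=[-0.4965 -1.9717 2.4942 -0.5129]
Max displacement = 2.1640

Answer: 2.1640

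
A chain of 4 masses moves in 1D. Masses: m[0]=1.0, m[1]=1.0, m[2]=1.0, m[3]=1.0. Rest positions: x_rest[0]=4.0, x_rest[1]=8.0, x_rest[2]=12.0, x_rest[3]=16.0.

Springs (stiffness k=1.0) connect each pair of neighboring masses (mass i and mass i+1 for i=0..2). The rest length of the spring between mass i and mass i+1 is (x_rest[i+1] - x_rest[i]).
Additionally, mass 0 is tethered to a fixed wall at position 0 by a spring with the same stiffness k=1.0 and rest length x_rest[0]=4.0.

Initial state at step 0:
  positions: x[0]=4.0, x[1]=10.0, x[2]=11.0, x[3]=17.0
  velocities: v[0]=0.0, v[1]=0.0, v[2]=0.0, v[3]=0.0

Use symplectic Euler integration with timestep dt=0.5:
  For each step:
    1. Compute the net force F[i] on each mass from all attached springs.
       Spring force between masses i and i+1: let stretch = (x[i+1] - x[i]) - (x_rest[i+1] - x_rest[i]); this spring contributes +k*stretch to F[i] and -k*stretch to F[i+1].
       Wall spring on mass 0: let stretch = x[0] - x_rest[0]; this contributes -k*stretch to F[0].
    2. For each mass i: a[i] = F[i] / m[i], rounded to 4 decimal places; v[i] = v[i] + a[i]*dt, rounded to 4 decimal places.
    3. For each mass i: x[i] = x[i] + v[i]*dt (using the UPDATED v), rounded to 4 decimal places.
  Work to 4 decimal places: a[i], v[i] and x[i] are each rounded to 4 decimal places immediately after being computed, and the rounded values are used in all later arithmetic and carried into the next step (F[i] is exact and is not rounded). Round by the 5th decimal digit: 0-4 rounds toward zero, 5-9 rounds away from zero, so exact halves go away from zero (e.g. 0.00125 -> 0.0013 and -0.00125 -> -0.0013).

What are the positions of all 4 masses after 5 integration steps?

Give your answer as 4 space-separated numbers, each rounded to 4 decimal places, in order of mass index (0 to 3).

Step 0: x=[4.0000 10.0000 11.0000 17.0000] v=[0.0000 0.0000 0.0000 0.0000]
Step 1: x=[4.5000 8.7500 12.2500 16.5000] v=[1.0000 -2.5000 2.5000 -1.0000]
Step 2: x=[4.9375 7.3125 13.6875 15.9375] v=[0.8750 -2.8750 2.8750 -1.1250]
Step 3: x=[4.7344 6.8750 14.0938 15.8125] v=[-0.4063 -0.8750 0.8125 -0.2500]
Step 4: x=[3.8828 7.7071 13.1250 16.2579] v=[-1.7032 1.6641 -1.9376 0.8907]
Step 5: x=[3.0166 8.9376 11.5850 16.9201] v=[-1.7325 2.4609 -3.0801 1.3243]

Answer: 3.0166 8.9376 11.5850 16.9201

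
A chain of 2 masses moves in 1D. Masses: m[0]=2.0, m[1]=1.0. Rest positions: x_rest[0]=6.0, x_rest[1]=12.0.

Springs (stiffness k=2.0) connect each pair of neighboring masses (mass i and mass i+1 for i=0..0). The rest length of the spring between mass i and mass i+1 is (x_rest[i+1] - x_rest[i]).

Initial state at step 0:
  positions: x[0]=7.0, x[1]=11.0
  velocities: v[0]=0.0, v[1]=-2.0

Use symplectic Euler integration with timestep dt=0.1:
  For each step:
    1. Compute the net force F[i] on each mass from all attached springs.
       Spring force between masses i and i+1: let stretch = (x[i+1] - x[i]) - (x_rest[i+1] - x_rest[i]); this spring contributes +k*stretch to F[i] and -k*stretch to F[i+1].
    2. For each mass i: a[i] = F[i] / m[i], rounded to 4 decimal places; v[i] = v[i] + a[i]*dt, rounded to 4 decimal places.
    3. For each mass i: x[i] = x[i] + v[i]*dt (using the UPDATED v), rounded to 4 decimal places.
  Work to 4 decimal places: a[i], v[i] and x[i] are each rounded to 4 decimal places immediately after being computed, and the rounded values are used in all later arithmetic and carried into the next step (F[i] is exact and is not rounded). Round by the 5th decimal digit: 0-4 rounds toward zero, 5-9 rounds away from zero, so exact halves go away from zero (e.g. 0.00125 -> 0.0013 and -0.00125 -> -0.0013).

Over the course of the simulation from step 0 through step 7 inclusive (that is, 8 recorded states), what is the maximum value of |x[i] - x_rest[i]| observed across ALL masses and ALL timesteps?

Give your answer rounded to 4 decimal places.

Answer: 1.3785

Derivation:
Step 0: x=[7.0000 11.0000] v=[0.0000 -2.0000]
Step 1: x=[6.9800 10.8400] v=[-0.2000 -1.6000]
Step 2: x=[6.9386 10.7228] v=[-0.4140 -1.1720]
Step 3: x=[6.8750 10.6499] v=[-0.6356 -0.7288]
Step 4: x=[6.7892 10.6215] v=[-0.8581 -0.2838]
Step 5: x=[6.6817 10.6365] v=[-1.0749 0.1497]
Step 6: x=[6.5538 10.6924] v=[-1.2794 0.5587]
Step 7: x=[6.4073 10.7855] v=[-1.4655 0.9310]
Max displacement = 1.3785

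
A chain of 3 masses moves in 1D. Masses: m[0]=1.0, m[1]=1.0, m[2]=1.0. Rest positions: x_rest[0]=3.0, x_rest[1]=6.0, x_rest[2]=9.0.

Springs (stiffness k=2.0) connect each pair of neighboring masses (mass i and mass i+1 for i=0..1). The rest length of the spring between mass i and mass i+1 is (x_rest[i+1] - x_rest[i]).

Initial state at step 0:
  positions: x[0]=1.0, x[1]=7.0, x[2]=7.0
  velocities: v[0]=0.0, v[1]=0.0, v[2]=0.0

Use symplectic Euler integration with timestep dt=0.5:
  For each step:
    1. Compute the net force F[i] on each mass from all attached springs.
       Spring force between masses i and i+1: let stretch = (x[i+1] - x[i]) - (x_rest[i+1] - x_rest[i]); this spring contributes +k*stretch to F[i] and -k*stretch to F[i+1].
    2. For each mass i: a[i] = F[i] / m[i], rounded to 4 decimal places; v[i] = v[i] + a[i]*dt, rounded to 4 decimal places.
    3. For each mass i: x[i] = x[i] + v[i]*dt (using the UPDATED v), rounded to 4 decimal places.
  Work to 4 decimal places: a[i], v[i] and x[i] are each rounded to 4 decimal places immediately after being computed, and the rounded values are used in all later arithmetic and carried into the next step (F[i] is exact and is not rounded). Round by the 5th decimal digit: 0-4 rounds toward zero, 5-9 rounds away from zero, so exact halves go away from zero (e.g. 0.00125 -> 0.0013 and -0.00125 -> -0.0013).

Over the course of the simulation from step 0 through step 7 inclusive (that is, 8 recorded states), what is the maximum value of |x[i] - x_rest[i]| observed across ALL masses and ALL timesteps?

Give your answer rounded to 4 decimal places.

Answer: 3.5000

Derivation:
Step 0: x=[1.0000 7.0000 7.0000] v=[0.0000 0.0000 0.0000]
Step 1: x=[2.5000 4.0000 8.5000] v=[3.0000 -6.0000 3.0000]
Step 2: x=[3.2500 2.5000 9.2500] v=[1.5000 -3.0000 1.5000]
Step 3: x=[2.1250 4.7500 8.1250] v=[-2.2500 4.5000 -2.2500]
Step 4: x=[0.8125 7.3750 6.8125] v=[-2.6250 5.2500 -2.6250]
Step 5: x=[1.2813 6.4375 7.2813] v=[0.9375 -1.8750 0.9375]
Step 6: x=[2.8282 3.3438 8.8282] v=[3.0937 -6.1874 3.0937]
Step 7: x=[3.1329 2.7345 9.1329] v=[0.6093 -1.2186 0.6093]
Max displacement = 3.5000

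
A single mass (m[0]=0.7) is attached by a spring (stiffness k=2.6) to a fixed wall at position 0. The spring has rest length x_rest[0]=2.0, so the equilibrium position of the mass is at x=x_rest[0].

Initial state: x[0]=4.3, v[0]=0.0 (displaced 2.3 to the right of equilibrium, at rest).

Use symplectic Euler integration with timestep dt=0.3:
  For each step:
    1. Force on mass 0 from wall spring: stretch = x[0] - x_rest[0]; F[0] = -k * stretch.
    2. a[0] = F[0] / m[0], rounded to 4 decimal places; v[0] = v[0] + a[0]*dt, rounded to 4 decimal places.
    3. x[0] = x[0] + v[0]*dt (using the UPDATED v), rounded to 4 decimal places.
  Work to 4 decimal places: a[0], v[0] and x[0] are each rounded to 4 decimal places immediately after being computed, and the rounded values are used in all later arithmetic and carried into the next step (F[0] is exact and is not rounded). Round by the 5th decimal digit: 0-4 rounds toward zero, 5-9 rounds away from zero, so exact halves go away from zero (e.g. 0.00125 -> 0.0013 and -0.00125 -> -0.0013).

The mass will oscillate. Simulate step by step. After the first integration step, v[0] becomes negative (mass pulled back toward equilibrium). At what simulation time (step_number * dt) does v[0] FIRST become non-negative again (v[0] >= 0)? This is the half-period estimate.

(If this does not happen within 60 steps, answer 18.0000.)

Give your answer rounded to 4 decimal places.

Answer: 1.8000

Derivation:
Step 0: x=[4.3000] v=[0.0000]
Step 1: x=[3.5311] v=[-2.5629]
Step 2: x=[2.2504] v=[-4.2690]
Step 3: x=[0.8860] v=[-4.5480]
Step 4: x=[-0.1060] v=[-3.3067]
Step 5: x=[-0.3940] v=[-0.9600]
Step 6: x=[0.1183] v=[1.7076]
First v>=0 after going negative at step 6, time=1.8000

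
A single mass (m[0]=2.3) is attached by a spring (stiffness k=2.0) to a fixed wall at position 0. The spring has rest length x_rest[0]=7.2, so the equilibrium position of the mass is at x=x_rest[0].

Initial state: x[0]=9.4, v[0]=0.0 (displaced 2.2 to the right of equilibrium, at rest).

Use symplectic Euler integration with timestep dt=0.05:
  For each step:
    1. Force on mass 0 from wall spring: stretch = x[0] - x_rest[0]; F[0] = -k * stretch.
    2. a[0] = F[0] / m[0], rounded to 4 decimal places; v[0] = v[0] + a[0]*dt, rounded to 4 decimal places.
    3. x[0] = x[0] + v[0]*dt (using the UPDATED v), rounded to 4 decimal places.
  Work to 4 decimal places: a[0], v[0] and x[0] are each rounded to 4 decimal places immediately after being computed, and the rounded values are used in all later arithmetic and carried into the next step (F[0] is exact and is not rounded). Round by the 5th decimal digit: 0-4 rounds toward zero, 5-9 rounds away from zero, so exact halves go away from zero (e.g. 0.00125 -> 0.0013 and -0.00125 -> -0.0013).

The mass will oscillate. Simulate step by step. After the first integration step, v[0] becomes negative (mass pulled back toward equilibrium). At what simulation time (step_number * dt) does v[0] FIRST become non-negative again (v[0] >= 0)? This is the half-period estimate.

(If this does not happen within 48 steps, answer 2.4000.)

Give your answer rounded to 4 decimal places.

Answer: 2.4000

Derivation:
Step 0: x=[9.4000] v=[0.0000]
Step 1: x=[9.3952] v=[-0.0957]
Step 2: x=[9.3856] v=[-0.1911]
Step 3: x=[9.3713] v=[-0.2861]
Step 4: x=[9.3523] v=[-0.3805]
Step 5: x=[9.3286] v=[-0.4741]
Step 6: x=[9.3003] v=[-0.5667]
Step 7: x=[9.2674] v=[-0.6580]
Step 8: x=[9.2300] v=[-0.7479]
Step 9: x=[9.1882] v=[-0.8362]
Step 10: x=[9.1421] v=[-0.9226]
Step 11: x=[9.0918] v=[-1.0070]
Step 12: x=[9.0373] v=[-1.0893]
Step 13: x=[8.9788] v=[-1.1692]
Step 14: x=[8.9165] v=[-1.2465]
Step 15: x=[8.8504] v=[-1.3211]
Step 16: x=[8.7808] v=[-1.3929]
Step 17: x=[8.7077] v=[-1.4616]
Step 18: x=[8.6313] v=[-1.5272]
Step 19: x=[8.5518] v=[-1.5894]
Step 20: x=[8.4694] v=[-1.6482]
Step 21: x=[8.3842] v=[-1.7034]
Step 22: x=[8.2965] v=[-1.7549]
Step 23: x=[8.2064] v=[-1.8026]
Step 24: x=[8.1141] v=[-1.8464]
Step 25: x=[8.0198] v=[-1.8861]
Step 26: x=[7.9237] v=[-1.9217]
Step 27: x=[7.8260] v=[-1.9532]
Step 28: x=[7.7270] v=[-1.9804]
Step 29: x=[7.6268] v=[-2.0033]
Step 30: x=[7.5257] v=[-2.0219]
Step 31: x=[7.4239] v=[-2.0361]
Step 32: x=[7.3216] v=[-2.0458]
Step 33: x=[7.2190] v=[-2.0511]
Step 34: x=[7.1164] v=[-2.0519]
Step 35: x=[7.0140] v=[-2.0483]
Step 36: x=[6.9120] v=[-2.0402]
Step 37: x=[6.8106] v=[-2.0277]
Step 38: x=[6.7101] v=[-2.0108]
Step 39: x=[6.6106] v=[-1.9895]
Step 40: x=[6.5124] v=[-1.9639]
Step 41: x=[6.4157] v=[-1.9340]
Step 42: x=[6.3207] v=[-1.8999]
Step 43: x=[6.2276] v=[-1.8617]
Step 44: x=[6.1366] v=[-1.8194]
Step 45: x=[6.0479] v=[-1.7732]
Step 46: x=[5.9617] v=[-1.7231]
Step 47: x=[5.8782] v=[-1.6693]
Step 48: x=[5.7976] v=[-1.6118]
v[0] did not become non-negative within 48 steps; using fallback time=2.4000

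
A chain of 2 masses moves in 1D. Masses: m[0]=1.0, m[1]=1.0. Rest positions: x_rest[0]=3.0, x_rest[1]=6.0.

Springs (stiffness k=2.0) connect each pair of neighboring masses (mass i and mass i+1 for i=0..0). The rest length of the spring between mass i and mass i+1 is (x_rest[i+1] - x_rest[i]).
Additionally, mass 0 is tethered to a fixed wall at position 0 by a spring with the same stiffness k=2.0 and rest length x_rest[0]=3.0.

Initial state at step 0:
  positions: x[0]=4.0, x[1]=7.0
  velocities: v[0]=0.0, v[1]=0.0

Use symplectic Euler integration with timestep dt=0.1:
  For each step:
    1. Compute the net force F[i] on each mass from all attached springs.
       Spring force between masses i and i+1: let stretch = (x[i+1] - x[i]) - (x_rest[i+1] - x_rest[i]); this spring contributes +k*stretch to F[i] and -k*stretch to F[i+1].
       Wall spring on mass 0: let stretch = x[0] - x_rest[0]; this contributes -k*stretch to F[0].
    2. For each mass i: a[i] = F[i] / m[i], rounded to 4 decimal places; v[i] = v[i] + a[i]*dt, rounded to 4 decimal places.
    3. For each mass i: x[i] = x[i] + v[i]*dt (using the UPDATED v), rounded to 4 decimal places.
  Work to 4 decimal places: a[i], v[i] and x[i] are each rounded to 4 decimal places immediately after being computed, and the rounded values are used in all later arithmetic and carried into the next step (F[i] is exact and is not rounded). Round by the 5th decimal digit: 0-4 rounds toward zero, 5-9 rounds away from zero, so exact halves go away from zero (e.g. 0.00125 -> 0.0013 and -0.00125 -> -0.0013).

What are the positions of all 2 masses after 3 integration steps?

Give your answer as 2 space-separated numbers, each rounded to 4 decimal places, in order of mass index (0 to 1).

Answer: 3.8840 6.9980

Derivation:
Step 0: x=[4.0000 7.0000] v=[0.0000 0.0000]
Step 1: x=[3.9800 7.0000] v=[-0.2000 0.0000]
Step 2: x=[3.9408 6.9996] v=[-0.3920 -0.0040]
Step 3: x=[3.8840 6.9980] v=[-0.5684 -0.0158]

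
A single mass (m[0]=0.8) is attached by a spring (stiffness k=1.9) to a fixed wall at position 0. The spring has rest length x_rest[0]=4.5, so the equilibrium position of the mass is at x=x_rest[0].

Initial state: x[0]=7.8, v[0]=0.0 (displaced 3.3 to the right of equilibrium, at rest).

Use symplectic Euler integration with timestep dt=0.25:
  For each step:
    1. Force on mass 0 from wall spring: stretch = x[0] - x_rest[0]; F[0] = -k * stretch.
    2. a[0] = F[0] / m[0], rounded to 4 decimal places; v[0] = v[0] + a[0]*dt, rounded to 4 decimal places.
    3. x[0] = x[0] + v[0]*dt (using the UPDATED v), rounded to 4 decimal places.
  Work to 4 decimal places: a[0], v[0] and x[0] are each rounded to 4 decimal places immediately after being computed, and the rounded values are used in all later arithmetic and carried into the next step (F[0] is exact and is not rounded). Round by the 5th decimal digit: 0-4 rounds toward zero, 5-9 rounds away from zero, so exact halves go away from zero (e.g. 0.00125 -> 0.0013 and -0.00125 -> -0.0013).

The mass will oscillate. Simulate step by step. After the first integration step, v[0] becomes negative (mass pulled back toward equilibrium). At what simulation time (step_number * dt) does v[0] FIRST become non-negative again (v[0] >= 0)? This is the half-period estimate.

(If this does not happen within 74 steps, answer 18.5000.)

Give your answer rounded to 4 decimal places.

Answer: 2.2500

Derivation:
Step 0: x=[7.8000] v=[0.0000]
Step 1: x=[7.3102] v=[-1.9594]
Step 2: x=[6.4032] v=[-3.6280]
Step 3: x=[5.2137] v=[-4.7580]
Step 4: x=[3.9183] v=[-5.1818]
Step 5: x=[2.7092] v=[-4.8364]
Step 6: x=[1.7659] v=[-3.7731]
Step 7: x=[1.2285] v=[-2.1497]
Step 8: x=[1.1767] v=[-0.2073]
Step 9: x=[1.6182] v=[1.7659]
First v>=0 after going negative at step 9, time=2.2500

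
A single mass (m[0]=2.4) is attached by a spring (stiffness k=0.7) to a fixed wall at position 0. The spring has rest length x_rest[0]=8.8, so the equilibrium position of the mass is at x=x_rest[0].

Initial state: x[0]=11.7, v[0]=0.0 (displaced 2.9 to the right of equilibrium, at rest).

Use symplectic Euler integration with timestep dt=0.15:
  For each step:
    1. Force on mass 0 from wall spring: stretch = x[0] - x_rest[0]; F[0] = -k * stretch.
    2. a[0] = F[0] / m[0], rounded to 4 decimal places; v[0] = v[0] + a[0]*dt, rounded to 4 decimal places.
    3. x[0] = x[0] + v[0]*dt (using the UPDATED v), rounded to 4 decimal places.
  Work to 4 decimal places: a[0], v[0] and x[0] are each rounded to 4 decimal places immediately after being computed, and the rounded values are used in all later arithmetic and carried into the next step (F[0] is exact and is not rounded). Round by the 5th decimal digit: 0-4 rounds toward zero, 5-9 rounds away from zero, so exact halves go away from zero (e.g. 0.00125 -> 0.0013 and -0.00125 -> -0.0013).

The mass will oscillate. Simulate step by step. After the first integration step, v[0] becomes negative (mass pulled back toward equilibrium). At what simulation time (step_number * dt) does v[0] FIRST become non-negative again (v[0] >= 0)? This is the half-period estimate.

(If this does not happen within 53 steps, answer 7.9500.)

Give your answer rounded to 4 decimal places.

Step 0: x=[11.7000] v=[0.0000]
Step 1: x=[11.6810] v=[-0.1269]
Step 2: x=[11.6431] v=[-0.2529]
Step 3: x=[11.5865] v=[-0.3773]
Step 4: x=[11.5116] v=[-0.4992]
Step 5: x=[11.4189] v=[-0.6178]
Step 6: x=[11.3090] v=[-0.7324]
Step 7: x=[11.1827] v=[-0.8422]
Step 8: x=[11.0407] v=[-0.9465]
Step 9: x=[10.8840] v=[-1.0445]
Step 10: x=[10.7136] v=[-1.1357]
Step 11: x=[10.5307] v=[-1.2194]
Step 12: x=[10.3364] v=[-1.2951]
Step 13: x=[10.1321] v=[-1.3623]
Step 14: x=[9.9190] v=[-1.4206]
Step 15: x=[9.6986] v=[-1.4696]
Step 16: x=[9.4723] v=[-1.5089]
Step 17: x=[9.2416] v=[-1.5383]
Step 18: x=[9.0080] v=[-1.5576]
Step 19: x=[8.7730] v=[-1.5667]
Step 20: x=[8.5382] v=[-1.5655]
Step 21: x=[8.3051] v=[-1.5540]
Step 22: x=[8.0752] v=[-1.5324]
Step 23: x=[7.8501] v=[-1.5007]
Step 24: x=[7.6312] v=[-1.4591]
Step 25: x=[7.4200] v=[-1.4080]
Step 26: x=[7.2179] v=[-1.3476]
Step 27: x=[7.0261] v=[-1.2784]
Step 28: x=[6.8460] v=[-1.2008]
Step 29: x=[6.6787] v=[-1.1153]
Step 30: x=[6.5253] v=[-1.0225]
Step 31: x=[6.3869] v=[-0.9230]
Step 32: x=[6.2643] v=[-0.8174]
Step 33: x=[6.1583] v=[-0.7065]
Step 34: x=[6.0697] v=[-0.5909]
Step 35: x=[5.9990] v=[-0.4715]
Step 36: x=[5.9467] v=[-0.3490]
Step 37: x=[5.9131] v=[-0.2242]
Step 38: x=[5.8984] v=[-0.0979]
Step 39: x=[5.9028] v=[0.0290]
First v>=0 after going negative at step 39, time=5.8500

Answer: 5.8500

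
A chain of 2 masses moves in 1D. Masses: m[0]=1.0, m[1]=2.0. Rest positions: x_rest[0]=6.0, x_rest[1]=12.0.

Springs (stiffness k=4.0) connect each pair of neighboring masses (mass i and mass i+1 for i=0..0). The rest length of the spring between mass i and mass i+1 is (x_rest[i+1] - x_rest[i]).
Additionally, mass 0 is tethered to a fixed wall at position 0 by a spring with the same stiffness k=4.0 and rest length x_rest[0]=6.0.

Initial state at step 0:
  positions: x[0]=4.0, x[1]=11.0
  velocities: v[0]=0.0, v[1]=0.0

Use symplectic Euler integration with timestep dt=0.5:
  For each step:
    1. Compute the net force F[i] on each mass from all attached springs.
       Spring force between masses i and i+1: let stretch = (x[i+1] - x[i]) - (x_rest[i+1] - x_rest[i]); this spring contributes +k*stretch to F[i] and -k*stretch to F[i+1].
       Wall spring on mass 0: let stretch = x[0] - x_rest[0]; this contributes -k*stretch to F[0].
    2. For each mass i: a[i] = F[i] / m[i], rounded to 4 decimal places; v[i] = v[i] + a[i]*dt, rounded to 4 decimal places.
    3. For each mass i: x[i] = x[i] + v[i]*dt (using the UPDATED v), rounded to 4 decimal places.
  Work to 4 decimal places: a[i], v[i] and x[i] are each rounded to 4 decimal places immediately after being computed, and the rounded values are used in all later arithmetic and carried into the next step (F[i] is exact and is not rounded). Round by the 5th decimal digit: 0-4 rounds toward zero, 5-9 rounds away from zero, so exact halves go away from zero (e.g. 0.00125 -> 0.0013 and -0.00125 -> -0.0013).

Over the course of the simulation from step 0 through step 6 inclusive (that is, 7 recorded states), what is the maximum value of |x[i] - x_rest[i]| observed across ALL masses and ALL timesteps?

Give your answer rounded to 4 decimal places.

Answer: 2.5625

Derivation:
Step 0: x=[4.0000 11.0000] v=[0.0000 0.0000]
Step 1: x=[7.0000 10.5000] v=[6.0000 -1.0000]
Step 2: x=[6.5000 11.2500] v=[-1.0000 1.5000]
Step 3: x=[4.2500 12.6250] v=[-4.5000 2.7500]
Step 4: x=[6.1250 12.8125] v=[3.7500 0.3750]
Step 5: x=[8.5625 12.6563] v=[4.8750 -0.3125]
Step 6: x=[6.5313 13.4532] v=[-4.0624 1.5937]
Max displacement = 2.5625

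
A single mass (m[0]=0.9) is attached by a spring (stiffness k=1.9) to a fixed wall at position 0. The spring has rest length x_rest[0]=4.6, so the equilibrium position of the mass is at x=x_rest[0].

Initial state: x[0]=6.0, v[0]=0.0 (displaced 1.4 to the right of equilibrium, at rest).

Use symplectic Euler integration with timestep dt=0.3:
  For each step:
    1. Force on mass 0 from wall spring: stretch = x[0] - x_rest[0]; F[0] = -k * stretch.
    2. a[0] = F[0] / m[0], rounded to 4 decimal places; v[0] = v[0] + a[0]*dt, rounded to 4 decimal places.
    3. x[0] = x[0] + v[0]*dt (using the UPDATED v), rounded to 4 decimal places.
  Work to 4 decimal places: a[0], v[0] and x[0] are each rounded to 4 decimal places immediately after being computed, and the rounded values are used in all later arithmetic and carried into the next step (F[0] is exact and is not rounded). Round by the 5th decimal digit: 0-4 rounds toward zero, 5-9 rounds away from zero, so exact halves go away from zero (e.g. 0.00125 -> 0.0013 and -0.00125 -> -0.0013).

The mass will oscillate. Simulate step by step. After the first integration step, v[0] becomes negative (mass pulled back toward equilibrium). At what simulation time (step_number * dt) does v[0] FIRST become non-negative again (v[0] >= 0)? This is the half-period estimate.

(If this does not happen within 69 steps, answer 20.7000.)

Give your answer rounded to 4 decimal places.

Step 0: x=[6.0000] v=[0.0000]
Step 1: x=[5.7340] v=[-0.8867]
Step 2: x=[5.2525] v=[-1.6049]
Step 3: x=[4.6470] v=[-2.0182]
Step 4: x=[4.0326] v=[-2.0480]
Step 5: x=[3.5260] v=[-1.6887]
Step 6: x=[3.2235] v=[-1.0085]
Step 7: x=[3.1825] v=[-0.1367]
Step 8: x=[3.4108] v=[0.7611]
First v>=0 after going negative at step 8, time=2.4000

Answer: 2.4000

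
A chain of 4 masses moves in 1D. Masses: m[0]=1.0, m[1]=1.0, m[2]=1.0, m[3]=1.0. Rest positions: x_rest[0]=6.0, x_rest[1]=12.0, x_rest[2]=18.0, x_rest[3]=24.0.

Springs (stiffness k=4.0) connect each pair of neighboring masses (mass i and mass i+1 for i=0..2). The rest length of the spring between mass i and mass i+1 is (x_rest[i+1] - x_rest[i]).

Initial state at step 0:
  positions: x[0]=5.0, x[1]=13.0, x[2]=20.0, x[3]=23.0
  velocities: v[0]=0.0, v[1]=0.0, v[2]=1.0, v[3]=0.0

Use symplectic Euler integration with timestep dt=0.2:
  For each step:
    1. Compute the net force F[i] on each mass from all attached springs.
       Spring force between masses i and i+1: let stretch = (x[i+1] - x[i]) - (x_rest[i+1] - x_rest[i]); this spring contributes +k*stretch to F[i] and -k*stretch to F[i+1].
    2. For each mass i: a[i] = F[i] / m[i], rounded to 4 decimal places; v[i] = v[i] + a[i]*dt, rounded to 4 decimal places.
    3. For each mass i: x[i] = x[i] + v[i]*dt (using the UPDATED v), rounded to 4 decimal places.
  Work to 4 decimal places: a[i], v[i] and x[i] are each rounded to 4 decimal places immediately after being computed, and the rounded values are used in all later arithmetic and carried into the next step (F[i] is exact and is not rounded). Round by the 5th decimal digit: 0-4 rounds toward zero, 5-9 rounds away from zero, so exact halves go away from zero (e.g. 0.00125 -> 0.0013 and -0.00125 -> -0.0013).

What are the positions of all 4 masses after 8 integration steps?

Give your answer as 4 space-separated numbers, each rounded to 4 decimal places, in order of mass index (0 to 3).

Answer: 6.7878 12.3767 19.1620 24.2735

Derivation:
Step 0: x=[5.0000 13.0000 20.0000 23.0000] v=[0.0000 0.0000 1.0000 0.0000]
Step 1: x=[5.3200 12.8400 19.5600 23.4800] v=[1.6000 -0.8000 -2.2000 2.4000]
Step 2: x=[5.8832 12.5520 18.6720 24.2928] v=[2.8160 -1.4400 -4.4400 4.0640]
Step 3: x=[6.5534 12.1762 17.7041 25.1663] v=[3.3510 -1.8790 -4.8394 4.3674]
Step 4: x=[7.1632 11.7852 17.0457 25.8058] v=[3.0492 -1.9549 -3.2920 3.1976]
Step 5: x=[7.5526 11.4964 16.9472 26.0037] v=[1.9468 -1.4441 -0.4923 0.9895]
Step 6: x=[7.6130 11.4487 17.4257 25.7126] v=[0.3018 -0.2385 2.3923 -1.4557]
Step 7: x=[7.3271 11.7436 18.2737 25.0556] v=[-1.4296 1.4745 4.2402 -3.2852]
Step 8: x=[6.7878 12.3767 19.1620 24.2735] v=[-2.6964 3.1654 4.4416 -3.9107]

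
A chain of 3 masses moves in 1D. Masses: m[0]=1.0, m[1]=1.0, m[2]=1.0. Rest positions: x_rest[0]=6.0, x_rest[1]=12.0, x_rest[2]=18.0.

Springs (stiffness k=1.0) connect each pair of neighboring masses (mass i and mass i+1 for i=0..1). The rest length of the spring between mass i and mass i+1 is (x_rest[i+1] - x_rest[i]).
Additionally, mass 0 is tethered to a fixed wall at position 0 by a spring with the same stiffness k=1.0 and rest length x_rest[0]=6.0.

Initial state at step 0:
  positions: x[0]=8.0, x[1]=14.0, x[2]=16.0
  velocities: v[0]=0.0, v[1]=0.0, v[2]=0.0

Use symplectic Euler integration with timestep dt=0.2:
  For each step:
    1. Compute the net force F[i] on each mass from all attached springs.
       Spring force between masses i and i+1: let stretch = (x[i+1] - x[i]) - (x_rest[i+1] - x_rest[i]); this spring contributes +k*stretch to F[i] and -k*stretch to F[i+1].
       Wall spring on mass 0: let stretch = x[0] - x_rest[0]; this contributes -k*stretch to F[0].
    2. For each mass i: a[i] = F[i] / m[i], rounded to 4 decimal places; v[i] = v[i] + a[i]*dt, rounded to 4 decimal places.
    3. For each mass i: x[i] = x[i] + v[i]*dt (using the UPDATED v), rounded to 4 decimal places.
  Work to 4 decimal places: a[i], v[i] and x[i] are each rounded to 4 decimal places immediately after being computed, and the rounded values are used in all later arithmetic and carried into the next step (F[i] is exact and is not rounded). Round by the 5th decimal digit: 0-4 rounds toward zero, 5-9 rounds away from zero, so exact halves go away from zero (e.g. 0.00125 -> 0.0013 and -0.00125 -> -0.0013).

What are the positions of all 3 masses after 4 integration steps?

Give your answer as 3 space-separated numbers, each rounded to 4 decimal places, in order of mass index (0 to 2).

Step 0: x=[8.0000 14.0000 16.0000] v=[0.0000 0.0000 0.0000]
Step 1: x=[7.9200 13.8400 16.1600] v=[-0.4000 -0.8000 0.8000]
Step 2: x=[7.7600 13.5360 16.4672] v=[-0.8000 -1.5200 1.5360]
Step 3: x=[7.5206 13.1182 16.8972] v=[-1.1968 -2.0890 2.1498]
Step 4: x=[7.2043 12.6277 17.4160] v=[-1.5814 -2.4527 2.5940]

Answer: 7.2043 12.6277 17.4160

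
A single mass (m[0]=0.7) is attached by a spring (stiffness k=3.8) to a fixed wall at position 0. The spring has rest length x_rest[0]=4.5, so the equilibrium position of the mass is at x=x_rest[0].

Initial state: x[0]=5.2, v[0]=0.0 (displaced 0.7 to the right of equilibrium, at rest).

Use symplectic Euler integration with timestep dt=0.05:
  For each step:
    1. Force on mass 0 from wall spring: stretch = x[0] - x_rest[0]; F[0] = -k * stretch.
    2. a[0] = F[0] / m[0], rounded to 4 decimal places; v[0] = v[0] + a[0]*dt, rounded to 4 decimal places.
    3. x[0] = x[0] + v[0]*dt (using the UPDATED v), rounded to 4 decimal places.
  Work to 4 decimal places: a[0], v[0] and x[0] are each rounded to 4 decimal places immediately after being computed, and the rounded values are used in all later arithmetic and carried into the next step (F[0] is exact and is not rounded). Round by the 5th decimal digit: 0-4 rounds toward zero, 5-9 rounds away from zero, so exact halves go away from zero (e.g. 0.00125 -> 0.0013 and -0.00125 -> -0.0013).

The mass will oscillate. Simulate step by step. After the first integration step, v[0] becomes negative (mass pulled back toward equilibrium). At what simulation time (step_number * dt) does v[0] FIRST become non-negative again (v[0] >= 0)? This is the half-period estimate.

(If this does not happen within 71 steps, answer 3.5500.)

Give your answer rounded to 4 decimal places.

Step 0: x=[5.2000] v=[0.0000]
Step 1: x=[5.1905] v=[-0.1900]
Step 2: x=[5.1716] v=[-0.3774]
Step 3: x=[5.1436] v=[-0.5597]
Step 4: x=[5.1069] v=[-0.7344]
Step 5: x=[5.0619] v=[-0.8991]
Step 6: x=[5.0093] v=[-1.0516]
Step 7: x=[4.9498] v=[-1.1898]
Step 8: x=[4.8842] v=[-1.3119]
Step 9: x=[4.8134] v=[-1.4162]
Step 10: x=[4.7383] v=[-1.5013]
Step 11: x=[4.6600] v=[-1.5660]
Step 12: x=[4.5795] v=[-1.6094]
Step 13: x=[4.4980] v=[-1.6310]
Step 14: x=[4.4165] v=[-1.6305]
Step 15: x=[4.3361] v=[-1.6078]
Step 16: x=[4.2579] v=[-1.5633]
Step 17: x=[4.1830] v=[-1.4976]
Step 18: x=[4.1124] v=[-1.4116]
Step 19: x=[4.0471] v=[-1.3064]
Step 20: x=[3.9879] v=[-1.1835]
Step 21: x=[3.9357] v=[-1.0445]
Step 22: x=[3.8911] v=[-0.8913]
Step 23: x=[3.8548] v=[-0.7260]
Step 24: x=[3.8273] v=[-0.5509]
Step 25: x=[3.8089] v=[-0.3683]
Step 26: x=[3.7999] v=[-0.1807]
Step 27: x=[3.8004] v=[0.0093]
First v>=0 after going negative at step 27, time=1.3500

Answer: 1.3500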